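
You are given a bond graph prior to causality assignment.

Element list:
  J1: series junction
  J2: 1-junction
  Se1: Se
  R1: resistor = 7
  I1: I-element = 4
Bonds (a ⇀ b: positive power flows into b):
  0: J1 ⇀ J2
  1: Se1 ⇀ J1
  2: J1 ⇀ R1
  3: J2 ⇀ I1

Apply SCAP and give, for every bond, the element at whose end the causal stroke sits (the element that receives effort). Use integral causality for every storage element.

#0 |J2
#1 |J1
#2 |J1
#3 |I1

b1 stroke at J1  (Se1 fixes effort; stroke away)
b3 stroke at I1  (I1 outputs flow p/I1)
b0 stroke at J2  (common-f at J2 fixed by 3)
b2 stroke at J1  (J1 flow already set via bond 0)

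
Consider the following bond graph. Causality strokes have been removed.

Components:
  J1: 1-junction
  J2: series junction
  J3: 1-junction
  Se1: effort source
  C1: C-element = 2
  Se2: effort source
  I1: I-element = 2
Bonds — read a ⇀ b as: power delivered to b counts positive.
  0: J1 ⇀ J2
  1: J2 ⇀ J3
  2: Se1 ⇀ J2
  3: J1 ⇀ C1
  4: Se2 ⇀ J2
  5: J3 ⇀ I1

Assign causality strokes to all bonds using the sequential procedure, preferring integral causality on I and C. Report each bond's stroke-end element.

β0 stroke at J2
β1 stroke at J3
β2 stroke at J2
β3 stroke at J1
β4 stroke at J2
β5 stroke at I1

β2 stroke at J2  (Se1 (Se) sets effort on bond)
β4 stroke at J2  (source Se2 imposes e)
β3 stroke at J1  (prefer integral on C1)
β0 stroke at J2  (J1: last free bond brings flow in)
β1 stroke at J3  (only one flow-in slot at J2)
β5 stroke at I1  (closing 1-jn rule on J3)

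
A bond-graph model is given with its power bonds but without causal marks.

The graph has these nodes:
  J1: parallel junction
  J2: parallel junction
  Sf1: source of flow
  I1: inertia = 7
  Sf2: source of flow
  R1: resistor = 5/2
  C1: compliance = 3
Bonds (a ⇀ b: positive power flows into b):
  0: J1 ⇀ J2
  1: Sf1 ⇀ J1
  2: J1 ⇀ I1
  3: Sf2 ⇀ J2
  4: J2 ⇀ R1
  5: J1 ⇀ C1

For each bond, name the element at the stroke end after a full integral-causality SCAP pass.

b1 stroke at Sf1  (Sf1 fixes flow; stroke at Sf1)
b3 stroke at Sf2  (source Sf2 imposes f)
b2 stroke at I1  (I1: I, integral causality)
b5 stroke at J1  (C1 integral (e out))
b0 stroke at J2  (J1 effort already set via bond 5)
b4 stroke at R1  (0-jn J2 has e-setter on 0)

b0 |J2
b1 |Sf1
b2 |I1
b3 |Sf2
b4 |R1
b5 |J1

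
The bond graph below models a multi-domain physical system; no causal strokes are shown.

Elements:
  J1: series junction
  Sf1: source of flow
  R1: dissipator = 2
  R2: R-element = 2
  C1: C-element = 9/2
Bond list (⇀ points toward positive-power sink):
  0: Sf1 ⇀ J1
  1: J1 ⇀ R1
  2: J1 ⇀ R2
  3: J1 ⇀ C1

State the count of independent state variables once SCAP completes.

#0 stroke at Sf1  (Sf1 (Sf) sets flow on bond)
#1 stroke at J1  (J1: bond 0 brought flow, rest push out)
#2 stroke at J1  (1-jn J1 has f-setter on 0)
#3 stroke at J1  (J1: bond 0 brought flow, rest push out)

1  (C1 all integral)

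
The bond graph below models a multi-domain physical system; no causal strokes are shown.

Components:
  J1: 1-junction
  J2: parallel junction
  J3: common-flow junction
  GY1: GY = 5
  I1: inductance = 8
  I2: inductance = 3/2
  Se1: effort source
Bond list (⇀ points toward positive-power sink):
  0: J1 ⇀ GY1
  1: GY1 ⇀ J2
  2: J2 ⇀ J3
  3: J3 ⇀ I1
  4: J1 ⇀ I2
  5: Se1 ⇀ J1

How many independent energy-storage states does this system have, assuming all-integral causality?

2  (I1, I2 all integral)

#5 stroke→J1  (Se1 fixes effort; stroke away)
#3 stroke→I1  (I1 outputs flow p/I1)
#2 stroke→J3  (common-f at J3 fixed by 3)
#1 stroke→J2  (J2: last free bond brings effort in)
#0 stroke→J1  (through GY1, causality inverts; strokes same side of GY1)
#4 stroke→I2  (J1: last free bond brings flow in)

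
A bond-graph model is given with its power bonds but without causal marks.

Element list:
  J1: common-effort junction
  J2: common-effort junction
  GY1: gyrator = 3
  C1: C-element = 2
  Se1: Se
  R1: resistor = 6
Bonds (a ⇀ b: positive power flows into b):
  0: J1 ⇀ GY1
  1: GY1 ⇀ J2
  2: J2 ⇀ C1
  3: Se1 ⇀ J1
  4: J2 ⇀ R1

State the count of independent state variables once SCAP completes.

1  (C1 all integral)

#3 stroke at J1  (Se1 fixes effort; stroke away)
#0 stroke at GY1  (0-jn J1 has e-setter on 3)
#1 stroke at GY1  (through GY1, causality inverts; strokes same side of GY1)
#2 stroke at J2  (prefer integral on C1)
#4 stroke at R1  (J2 effort already set via bond 2)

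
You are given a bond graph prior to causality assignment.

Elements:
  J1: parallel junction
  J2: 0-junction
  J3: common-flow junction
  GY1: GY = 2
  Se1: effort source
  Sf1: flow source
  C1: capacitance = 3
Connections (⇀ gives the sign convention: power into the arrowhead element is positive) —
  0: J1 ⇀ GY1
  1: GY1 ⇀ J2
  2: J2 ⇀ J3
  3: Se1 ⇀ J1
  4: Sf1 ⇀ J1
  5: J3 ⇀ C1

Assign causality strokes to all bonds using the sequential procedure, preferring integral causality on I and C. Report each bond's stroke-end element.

#0 |GY1
#1 |GY1
#2 |J2
#3 |J1
#4 |Sf1
#5 |J3

b3 stroke at J1  (Se1 (Se) sets effort on bond)
b4 stroke at Sf1  (Sf1 fixes flow; stroke at Sf1)
b0 stroke at GY1  (0-jn J1 has e-setter on 3)
b1 stroke at GY1  (GY1: gyrator matches bond 0)
b2 stroke at J2  (J2: last free bond brings effort in)
b5 stroke at J3  (J3 flow already set via bond 2)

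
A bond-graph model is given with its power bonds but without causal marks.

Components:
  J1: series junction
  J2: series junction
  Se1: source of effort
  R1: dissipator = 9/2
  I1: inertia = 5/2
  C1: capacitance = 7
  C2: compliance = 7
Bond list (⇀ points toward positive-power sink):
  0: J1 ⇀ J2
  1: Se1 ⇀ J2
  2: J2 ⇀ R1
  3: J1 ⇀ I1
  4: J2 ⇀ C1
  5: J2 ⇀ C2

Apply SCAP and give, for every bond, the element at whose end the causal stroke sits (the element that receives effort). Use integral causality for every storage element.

β0 |J1
β1 |J2
β2 |J2
β3 |I1
β4 |J2
β5 |J2

#1 |J2  (Se1: effort source, stroke at far end)
#3 |I1  (I1: I, integral causality)
#0 |J1  (1-jn J1 has f-setter on 3)
#2 |J2  (common-f at J2 fixed by 0)
#4 |J2  (common-f at J2 fixed by 0)
#5 |J2  (1-jn J2 has f-setter on 0)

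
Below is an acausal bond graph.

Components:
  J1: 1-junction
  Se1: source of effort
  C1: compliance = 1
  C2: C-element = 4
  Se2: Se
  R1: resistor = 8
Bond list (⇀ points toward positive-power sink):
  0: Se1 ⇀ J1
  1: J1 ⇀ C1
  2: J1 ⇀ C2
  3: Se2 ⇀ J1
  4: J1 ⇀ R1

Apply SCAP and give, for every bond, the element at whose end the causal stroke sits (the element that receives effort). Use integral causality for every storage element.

b0 stroke→J1  (source Se1 imposes e)
b3 stroke→J1  (Se2: effort source, stroke at far end)
b1 stroke→J1  (C1 outputs effort q/C1)
b2 stroke→J1  (C2 outputs effort q/C2)
b4 stroke→R1  (only one flow-in slot at J1)

bond 0 stroke at J1
bond 1 stroke at J1
bond 2 stroke at J1
bond 3 stroke at J1
bond 4 stroke at R1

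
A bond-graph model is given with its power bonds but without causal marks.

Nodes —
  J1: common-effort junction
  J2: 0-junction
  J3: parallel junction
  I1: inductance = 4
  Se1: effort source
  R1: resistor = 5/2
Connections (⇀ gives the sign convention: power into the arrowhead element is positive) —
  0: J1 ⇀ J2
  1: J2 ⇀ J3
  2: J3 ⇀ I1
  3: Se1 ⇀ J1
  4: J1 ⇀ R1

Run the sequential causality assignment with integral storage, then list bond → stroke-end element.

b3 stroke at J1  (Se1: effort source, stroke at far end)
b0 stroke at J2  (0-jn J1 has e-setter on 3)
b4 stroke at R1  (common-e at J1 fixed by 3)
b1 stroke at J3  (common-e at J2 fixed by 0)
b2 stroke at I1  (J3 effort already set via bond 1)

bond 0 |J2
bond 1 |J3
bond 2 |I1
bond 3 |J1
bond 4 |R1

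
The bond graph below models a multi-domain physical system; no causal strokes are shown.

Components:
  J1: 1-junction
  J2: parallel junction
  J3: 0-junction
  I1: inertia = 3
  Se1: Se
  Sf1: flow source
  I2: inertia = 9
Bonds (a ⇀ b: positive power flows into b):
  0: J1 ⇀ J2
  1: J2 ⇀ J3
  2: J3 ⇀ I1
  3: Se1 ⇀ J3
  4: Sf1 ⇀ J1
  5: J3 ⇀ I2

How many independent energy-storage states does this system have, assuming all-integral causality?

2  (I1, I2 all integral)

β3 |J3  (Se1 fixes effort; stroke away)
β4 |Sf1  (source Sf1 imposes f)
β0 |J1  (J1 flow already set via bond 4)
β1 |J2  (closing 0-jn rule on J2)
β2 |I1  (J3 effort already set via bond 3)
β5 |I2  (common-e at J3 fixed by 3)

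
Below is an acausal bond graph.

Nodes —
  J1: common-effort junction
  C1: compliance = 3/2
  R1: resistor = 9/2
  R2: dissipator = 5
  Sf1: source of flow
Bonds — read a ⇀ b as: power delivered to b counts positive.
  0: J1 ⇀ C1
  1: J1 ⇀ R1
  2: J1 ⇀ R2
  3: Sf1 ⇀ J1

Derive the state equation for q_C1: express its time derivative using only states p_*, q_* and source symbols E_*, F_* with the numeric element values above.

bond 3 stroke→Sf1  (Sf1 fixes flow; stroke at Sf1)
bond 0 stroke→J1  (prefer integral on C1)
bond 1 stroke→R1  (common-e at J1 fixed by 0)
bond 2 stroke→R2  (J1: bond 0 brought effort, rest push out)

dq_C1/dt = F_Sf1 - 38*q_C1/135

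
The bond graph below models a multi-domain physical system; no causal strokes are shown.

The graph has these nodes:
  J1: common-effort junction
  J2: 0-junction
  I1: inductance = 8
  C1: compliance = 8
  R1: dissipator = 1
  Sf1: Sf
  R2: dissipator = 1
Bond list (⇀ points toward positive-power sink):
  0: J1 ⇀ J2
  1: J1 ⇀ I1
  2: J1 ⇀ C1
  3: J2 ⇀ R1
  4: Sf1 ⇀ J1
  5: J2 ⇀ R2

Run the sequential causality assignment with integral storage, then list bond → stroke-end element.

bond 4 stroke→Sf1  (Sf1: flow source, stroke at near end)
bond 1 stroke→I1  (I1 outputs flow p/I1)
bond 2 stroke→J1  (prefer integral on C1)
bond 0 stroke→J2  (J1 effort already set via bond 2)
bond 3 stroke→R1  (0-jn J2 has e-setter on 0)
bond 5 stroke→R2  (J2 effort already set via bond 0)

#0 stroke at J2
#1 stroke at I1
#2 stroke at J1
#3 stroke at R1
#4 stroke at Sf1
#5 stroke at R2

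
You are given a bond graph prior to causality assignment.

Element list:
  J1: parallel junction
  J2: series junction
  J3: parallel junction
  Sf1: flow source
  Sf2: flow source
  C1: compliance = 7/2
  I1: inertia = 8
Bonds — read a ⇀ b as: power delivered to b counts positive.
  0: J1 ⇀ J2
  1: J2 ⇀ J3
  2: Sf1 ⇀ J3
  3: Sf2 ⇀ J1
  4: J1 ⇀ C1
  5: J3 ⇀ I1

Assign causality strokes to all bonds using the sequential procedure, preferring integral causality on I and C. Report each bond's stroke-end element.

bond 2 stroke→Sf1  (Sf1 fixes flow; stroke at Sf1)
bond 3 stroke→Sf2  (Sf2: flow source, stroke at near end)
bond 4 stroke→J1  (C1 integral (e out))
bond 0 stroke→J2  (J1 effort already set via bond 4)
bond 1 stroke→J3  (closing 1-jn rule on J2)
bond 5 stroke→I1  (J3 effort already set via bond 1)

#0 |J2
#1 |J3
#2 |Sf1
#3 |Sf2
#4 |J1
#5 |I1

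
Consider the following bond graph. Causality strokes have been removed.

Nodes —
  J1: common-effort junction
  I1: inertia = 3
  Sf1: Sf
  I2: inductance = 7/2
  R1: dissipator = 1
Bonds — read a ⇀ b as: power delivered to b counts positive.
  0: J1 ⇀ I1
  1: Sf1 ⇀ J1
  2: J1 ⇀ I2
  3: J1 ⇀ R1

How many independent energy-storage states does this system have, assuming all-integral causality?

β1 stroke at Sf1  (source Sf1 imposes f)
β0 stroke at I1  (prefer integral on I1)
β2 stroke at I2  (I2: I, integral causality)
β3 stroke at J1  (closing 0-jn rule on J1)

2  (I1, I2 all integral)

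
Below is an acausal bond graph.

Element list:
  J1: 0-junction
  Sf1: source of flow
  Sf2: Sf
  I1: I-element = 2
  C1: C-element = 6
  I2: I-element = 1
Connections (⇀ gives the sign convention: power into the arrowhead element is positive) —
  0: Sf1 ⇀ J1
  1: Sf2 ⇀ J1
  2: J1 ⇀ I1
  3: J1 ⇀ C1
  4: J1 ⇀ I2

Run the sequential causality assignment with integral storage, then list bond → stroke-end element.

bond 0 |Sf1  (Sf1: flow source, stroke at near end)
bond 1 |Sf2  (Sf2: flow source, stroke at near end)
bond 2 |I1  (I1 outputs flow p/I1)
bond 3 |J1  (C1 integral (e out))
bond 4 |I2  (0-jn J1 has e-setter on 3)

β0 stroke at Sf1
β1 stroke at Sf2
β2 stroke at I1
β3 stroke at J1
β4 stroke at I2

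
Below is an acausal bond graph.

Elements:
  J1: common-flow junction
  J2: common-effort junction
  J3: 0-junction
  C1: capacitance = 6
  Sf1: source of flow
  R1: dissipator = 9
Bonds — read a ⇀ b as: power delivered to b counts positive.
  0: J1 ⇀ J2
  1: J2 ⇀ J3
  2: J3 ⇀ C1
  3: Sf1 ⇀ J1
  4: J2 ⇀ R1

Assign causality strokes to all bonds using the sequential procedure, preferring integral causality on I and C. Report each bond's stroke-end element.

β3 stroke at Sf1  (Sf1 fixes flow; stroke at Sf1)
β0 stroke at J1  (1-jn J1 has f-setter on 3)
β2 stroke at J3  (C1 outputs effort q/C1)
β1 stroke at J2  (0-jn J3 has e-setter on 2)
β4 stroke at R1  (J2: bond 1 brought effort, rest push out)

bond 0 stroke→J1
bond 1 stroke→J2
bond 2 stroke→J3
bond 3 stroke→Sf1
bond 4 stroke→R1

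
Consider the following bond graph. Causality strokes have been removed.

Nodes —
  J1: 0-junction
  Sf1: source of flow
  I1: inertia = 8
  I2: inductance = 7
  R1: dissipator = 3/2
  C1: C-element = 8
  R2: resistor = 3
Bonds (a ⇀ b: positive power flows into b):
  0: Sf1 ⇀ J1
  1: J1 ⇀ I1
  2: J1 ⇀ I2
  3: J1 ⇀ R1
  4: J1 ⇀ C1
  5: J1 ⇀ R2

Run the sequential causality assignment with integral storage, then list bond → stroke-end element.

b0 →Sf1  (source Sf1 imposes f)
b1 →I1  (I1 integral (f out))
b2 →I2  (I2: I, integral causality)
b4 →J1  (C1: C, integral causality)
b3 →R1  (J1 effort already set via bond 4)
b5 →R2  (0-jn J1 has e-setter on 4)

bond 0 |Sf1
bond 1 |I1
bond 2 |I2
bond 3 |R1
bond 4 |J1
bond 5 |R2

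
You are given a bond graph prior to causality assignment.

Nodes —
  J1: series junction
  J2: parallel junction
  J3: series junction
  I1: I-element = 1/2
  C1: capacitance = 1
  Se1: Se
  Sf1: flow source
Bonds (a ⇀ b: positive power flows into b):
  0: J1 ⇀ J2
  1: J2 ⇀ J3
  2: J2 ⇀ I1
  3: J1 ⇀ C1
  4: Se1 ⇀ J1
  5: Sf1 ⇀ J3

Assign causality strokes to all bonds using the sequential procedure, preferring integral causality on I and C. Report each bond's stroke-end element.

#0 →J2
#1 →J3
#2 →I1
#3 →J1
#4 →J1
#5 →Sf1

β4 stroke at J1  (source Se1 imposes e)
β5 stroke at Sf1  (source Sf1 imposes f)
β1 stroke at J3  (common-f at J3 fixed by 5)
β2 stroke at I1  (prefer integral on I1)
β0 stroke at J2  (closing 0-jn rule on J2)
β3 stroke at J1  (common-f at J1 fixed by 0)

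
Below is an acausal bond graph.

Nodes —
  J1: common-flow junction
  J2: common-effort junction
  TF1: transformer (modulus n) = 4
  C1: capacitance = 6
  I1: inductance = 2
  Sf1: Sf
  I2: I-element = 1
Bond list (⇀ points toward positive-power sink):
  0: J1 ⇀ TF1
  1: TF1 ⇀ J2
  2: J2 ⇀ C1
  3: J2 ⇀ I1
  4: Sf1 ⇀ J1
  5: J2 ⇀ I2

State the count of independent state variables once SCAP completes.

#4 |Sf1  (Sf1 fixes flow; stroke at Sf1)
#0 |J1  (1-jn J1 has f-setter on 4)
#1 |TF1  (through TF1, causality passes straight; one stroke at TF1)
#2 |J2  (C1 integral (e out))
#3 |I1  (J2: bond 2 brought effort, rest push out)
#5 |I2  (J2: bond 2 brought effort, rest push out)

3  (C1, I1, I2 all integral)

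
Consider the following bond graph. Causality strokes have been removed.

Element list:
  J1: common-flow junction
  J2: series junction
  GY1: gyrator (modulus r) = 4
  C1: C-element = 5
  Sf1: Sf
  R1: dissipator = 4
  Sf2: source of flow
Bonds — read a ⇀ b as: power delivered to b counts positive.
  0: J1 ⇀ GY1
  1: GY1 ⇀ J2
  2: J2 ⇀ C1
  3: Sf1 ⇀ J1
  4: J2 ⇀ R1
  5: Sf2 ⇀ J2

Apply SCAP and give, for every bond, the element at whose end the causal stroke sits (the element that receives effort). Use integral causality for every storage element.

bond 3 stroke at Sf1  (source Sf1 imposes f)
bond 5 stroke at Sf2  (Sf2 (Sf) sets flow on bond)
bond 0 stroke at J1  (J1: bond 3 brought flow, rest push out)
bond 1 stroke at J2  (1-jn J2 has f-setter on 5)
bond 2 stroke at J2  (J2 flow already set via bond 5)
bond 4 stroke at J2  (1-jn J2 has f-setter on 5)

#0 stroke at J1
#1 stroke at J2
#2 stroke at J2
#3 stroke at Sf1
#4 stroke at J2
#5 stroke at Sf2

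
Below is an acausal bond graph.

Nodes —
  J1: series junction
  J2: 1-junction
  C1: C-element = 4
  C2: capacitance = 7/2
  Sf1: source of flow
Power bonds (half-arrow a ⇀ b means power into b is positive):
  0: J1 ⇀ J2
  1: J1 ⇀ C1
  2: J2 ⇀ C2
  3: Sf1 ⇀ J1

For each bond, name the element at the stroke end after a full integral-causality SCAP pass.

β3 |Sf1  (Sf1 (Sf) sets flow on bond)
β0 |J1  (J1 flow already set via bond 3)
β1 |J1  (J1 flow already set via bond 3)
β2 |J2  (J2 flow already set via bond 0)

#0 stroke at J1
#1 stroke at J1
#2 stroke at J2
#3 stroke at Sf1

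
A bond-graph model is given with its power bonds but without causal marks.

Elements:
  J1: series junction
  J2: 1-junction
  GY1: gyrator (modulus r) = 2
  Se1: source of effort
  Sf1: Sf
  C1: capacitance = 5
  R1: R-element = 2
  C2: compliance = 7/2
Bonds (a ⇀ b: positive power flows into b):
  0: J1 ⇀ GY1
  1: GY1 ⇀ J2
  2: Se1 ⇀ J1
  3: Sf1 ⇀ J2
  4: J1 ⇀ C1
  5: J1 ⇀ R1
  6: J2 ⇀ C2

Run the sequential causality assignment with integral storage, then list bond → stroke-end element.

b0 →J1
b1 →J2
b2 →J1
b3 →Sf1
b4 →J1
b5 →R1
b6 →J2

b2 stroke→J1  (Se1: effort source, stroke at far end)
b3 stroke→Sf1  (source Sf1 imposes f)
b1 stroke→J2  (J2 flow already set via bond 3)
b6 stroke→J2  (J2: bond 3 brought flow, rest push out)
b0 stroke→J1  (through GY1, causality inverts; strokes same side of GY1)
b4 stroke→J1  (C1 integral (e out))
b5 stroke→R1  (J1: last free bond brings flow in)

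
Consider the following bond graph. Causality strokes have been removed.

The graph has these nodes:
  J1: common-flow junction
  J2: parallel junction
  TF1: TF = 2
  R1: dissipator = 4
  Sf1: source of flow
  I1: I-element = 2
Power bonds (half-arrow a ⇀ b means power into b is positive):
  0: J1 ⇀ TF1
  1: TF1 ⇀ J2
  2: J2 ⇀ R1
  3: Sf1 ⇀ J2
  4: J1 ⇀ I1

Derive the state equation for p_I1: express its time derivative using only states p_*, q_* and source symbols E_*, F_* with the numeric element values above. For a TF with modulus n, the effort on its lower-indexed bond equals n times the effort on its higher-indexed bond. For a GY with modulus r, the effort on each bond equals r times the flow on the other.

dp_I1/dt = -8*F_Sf1 - 8*p_I1

b3 →Sf1  (Sf1 fixes flow; stroke at Sf1)
b4 →I1  (I1: I, integral causality)
b0 →J1  (J1: bond 4 brought flow, rest push out)
b1 →TF1  (TF1 one-in-one-out from 0)
b2 →J2  (J2: last free bond brings effort in)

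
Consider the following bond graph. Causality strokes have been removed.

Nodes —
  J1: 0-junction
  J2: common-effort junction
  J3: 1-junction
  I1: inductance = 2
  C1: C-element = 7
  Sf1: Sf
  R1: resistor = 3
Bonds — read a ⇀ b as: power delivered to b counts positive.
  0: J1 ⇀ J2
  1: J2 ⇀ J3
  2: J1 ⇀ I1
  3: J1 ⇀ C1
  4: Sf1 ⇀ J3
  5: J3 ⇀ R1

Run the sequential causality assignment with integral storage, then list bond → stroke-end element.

#0 stroke→J2
#1 stroke→J3
#2 stroke→I1
#3 stroke→J1
#4 stroke→Sf1
#5 stroke→J3

bond 4 stroke at Sf1  (Sf1: flow source, stroke at near end)
bond 1 stroke at J3  (J3: bond 4 brought flow, rest push out)
bond 5 stroke at J3  (J3: bond 4 brought flow, rest push out)
bond 0 stroke at J2  (closing 0-jn rule on J2)
bond 2 stroke at I1  (I1 outputs flow p/I1)
bond 3 stroke at J1  (only one effort-in slot at J1)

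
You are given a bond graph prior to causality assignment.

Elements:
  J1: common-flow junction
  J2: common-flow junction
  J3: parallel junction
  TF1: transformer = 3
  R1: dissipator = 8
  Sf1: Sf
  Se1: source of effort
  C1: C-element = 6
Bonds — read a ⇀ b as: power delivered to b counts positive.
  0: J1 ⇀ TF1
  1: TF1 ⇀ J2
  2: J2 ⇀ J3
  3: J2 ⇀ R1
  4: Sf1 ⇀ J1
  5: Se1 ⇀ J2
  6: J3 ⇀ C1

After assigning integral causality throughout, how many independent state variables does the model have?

1  (C1 all integral)

#4 →Sf1  (Sf1: flow source, stroke at near end)
#5 →J2  (Se1 (Se) sets effort on bond)
#0 →J1  (J1: bond 4 brought flow, rest push out)
#1 →TF1  (TF1 one-in-one-out from 0)
#2 →J2  (common-f at J2 fixed by 1)
#3 →J2  (J2 flow already set via bond 1)
#6 →J3  (only one effort-in slot at J3)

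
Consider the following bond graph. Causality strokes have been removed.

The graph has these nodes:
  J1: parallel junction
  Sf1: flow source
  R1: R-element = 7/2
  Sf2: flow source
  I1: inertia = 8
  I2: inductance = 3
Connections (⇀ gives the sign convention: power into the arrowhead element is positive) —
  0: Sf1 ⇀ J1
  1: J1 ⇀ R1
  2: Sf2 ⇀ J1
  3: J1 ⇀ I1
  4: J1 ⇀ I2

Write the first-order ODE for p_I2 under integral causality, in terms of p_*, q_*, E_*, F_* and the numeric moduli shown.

dp_I2/dt = 7*F_Sf1/2 + 7*F_Sf2/2 - 7*p_I1/16 - 7*p_I2/6

bond 0 stroke at Sf1  (Sf1 (Sf) sets flow on bond)
bond 2 stroke at Sf2  (Sf2: flow source, stroke at near end)
bond 3 stroke at I1  (I1 integral (f out))
bond 4 stroke at I2  (I2 integral (f out))
bond 1 stroke at J1  (J1 needs exactly one e-in)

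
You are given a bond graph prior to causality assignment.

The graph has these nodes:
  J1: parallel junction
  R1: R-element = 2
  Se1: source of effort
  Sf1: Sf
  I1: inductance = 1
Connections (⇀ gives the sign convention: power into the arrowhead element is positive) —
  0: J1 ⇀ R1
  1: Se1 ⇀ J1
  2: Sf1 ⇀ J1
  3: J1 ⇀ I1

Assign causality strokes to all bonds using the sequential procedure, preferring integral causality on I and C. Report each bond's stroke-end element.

bond 0 |R1
bond 1 |J1
bond 2 |Sf1
bond 3 |I1

β1 →J1  (Se1 (Se) sets effort on bond)
β2 →Sf1  (Sf1 (Sf) sets flow on bond)
β0 →R1  (J1 effort already set via bond 1)
β3 →I1  (common-e at J1 fixed by 1)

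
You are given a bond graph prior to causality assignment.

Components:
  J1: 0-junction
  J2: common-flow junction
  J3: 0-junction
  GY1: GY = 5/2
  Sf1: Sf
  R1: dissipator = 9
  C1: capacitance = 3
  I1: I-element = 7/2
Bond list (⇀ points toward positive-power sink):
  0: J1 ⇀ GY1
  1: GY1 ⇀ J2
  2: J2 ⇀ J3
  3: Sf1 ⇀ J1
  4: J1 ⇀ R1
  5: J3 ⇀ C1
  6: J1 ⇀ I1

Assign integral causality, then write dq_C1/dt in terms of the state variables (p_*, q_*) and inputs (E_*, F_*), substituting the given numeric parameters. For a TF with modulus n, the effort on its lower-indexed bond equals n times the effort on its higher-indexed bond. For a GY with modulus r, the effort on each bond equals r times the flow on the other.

b3 →Sf1  (Sf1 fixes flow; stroke at Sf1)
b5 →J3  (C1: C, integral causality)
b2 →J2  (J3: bond 5 brought effort, rest push out)
b1 →GY1  (J2 needs exactly one f-in)
b0 →GY1  (GY GY1: same side as bond 1)
b6 →I1  (I1 integral (f out))
b4 →J1  (closing 0-jn rule on J1)

dq_C1/dt = 18*F_Sf1/5 - 36*p_I1/35 - 12*q_C1/25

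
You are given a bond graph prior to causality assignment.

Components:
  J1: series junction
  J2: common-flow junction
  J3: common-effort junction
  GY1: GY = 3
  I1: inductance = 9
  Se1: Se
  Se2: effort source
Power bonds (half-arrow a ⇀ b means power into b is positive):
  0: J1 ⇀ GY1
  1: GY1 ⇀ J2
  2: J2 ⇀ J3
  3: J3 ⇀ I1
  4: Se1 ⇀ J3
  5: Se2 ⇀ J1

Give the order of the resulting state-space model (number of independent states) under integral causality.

β4 stroke at J3  (Se1 fixes effort; stroke away)
β5 stroke at J1  (source Se2 imposes e)
β0 stroke at GY1  (J1 needs exactly one f-in)
β2 stroke at J2  (0-jn J3 has e-setter on 4)
β3 stroke at I1  (common-e at J3 fixed by 4)
β1 stroke at GY1  (through GY1, causality inverts; strokes same side of GY1)

1  (I1 all integral)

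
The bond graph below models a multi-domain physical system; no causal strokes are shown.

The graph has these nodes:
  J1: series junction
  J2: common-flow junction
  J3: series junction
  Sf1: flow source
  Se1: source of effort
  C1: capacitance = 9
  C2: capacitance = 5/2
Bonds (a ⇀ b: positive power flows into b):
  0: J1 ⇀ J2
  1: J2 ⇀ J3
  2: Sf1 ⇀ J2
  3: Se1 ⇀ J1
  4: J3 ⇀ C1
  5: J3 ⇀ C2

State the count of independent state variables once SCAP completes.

2  (C1, C2 all integral)

bond 2 |Sf1  (source Sf1 imposes f)
bond 3 |J1  (source Se1 imposes e)
bond 0 |J2  (J1: last free bond brings flow in)
bond 1 |J2  (common-f at J2 fixed by 2)
bond 4 |J3  (common-f at J3 fixed by 1)
bond 5 |J3  (1-jn J3 has f-setter on 1)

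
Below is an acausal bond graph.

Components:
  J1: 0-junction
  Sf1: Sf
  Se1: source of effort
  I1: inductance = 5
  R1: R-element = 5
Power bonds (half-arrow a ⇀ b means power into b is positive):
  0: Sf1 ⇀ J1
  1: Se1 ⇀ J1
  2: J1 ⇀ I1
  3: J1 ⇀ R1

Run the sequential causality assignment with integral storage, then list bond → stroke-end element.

#0 stroke at Sf1  (Sf1 fixes flow; stroke at Sf1)
#1 stroke at J1  (Se1 fixes effort; stroke away)
#2 stroke at I1  (J1 effort already set via bond 1)
#3 stroke at R1  (0-jn J1 has e-setter on 1)

β0 stroke→Sf1
β1 stroke→J1
β2 stroke→I1
β3 stroke→R1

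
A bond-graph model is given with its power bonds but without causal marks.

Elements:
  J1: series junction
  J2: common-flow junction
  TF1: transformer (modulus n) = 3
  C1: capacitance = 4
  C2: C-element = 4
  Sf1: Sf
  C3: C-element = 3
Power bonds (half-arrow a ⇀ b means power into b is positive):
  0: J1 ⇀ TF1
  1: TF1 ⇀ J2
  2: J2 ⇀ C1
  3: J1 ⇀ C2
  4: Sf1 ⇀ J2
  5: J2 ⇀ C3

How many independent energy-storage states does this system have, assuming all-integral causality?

β4 →Sf1  (Sf1 (Sf) sets flow on bond)
β1 →J2  (1-jn J2 has f-setter on 4)
β2 →J2  (common-f at J2 fixed by 4)
β5 →J2  (J2: bond 4 brought flow, rest push out)
β0 →TF1  (TF TF1: opposite of bond 1)
β3 →J1  (J1 flow already set via bond 0)

3  (C1, C2, C3 all integral)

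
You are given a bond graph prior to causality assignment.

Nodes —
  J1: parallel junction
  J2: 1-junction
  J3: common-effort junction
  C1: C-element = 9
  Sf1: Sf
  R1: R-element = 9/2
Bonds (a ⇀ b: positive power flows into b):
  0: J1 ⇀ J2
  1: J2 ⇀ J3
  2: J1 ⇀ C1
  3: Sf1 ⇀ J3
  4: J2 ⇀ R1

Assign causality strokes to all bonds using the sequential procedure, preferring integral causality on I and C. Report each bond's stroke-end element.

#0 stroke→J2
#1 stroke→J3
#2 stroke→J1
#3 stroke→Sf1
#4 stroke→J2

bond 3 stroke at Sf1  (Sf1 fixes flow; stroke at Sf1)
bond 1 stroke at J3  (J3: last free bond brings effort in)
bond 0 stroke at J2  (common-f at J2 fixed by 1)
bond 4 stroke at J2  (common-f at J2 fixed by 1)
bond 2 stroke at J1  (closing 0-jn rule on J1)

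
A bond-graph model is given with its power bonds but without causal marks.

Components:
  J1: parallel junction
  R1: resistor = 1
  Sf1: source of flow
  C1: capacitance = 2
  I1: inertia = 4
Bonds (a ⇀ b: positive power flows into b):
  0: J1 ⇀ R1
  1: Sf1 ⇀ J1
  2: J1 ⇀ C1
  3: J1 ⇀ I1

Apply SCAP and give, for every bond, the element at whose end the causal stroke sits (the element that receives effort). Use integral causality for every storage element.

#0 |R1
#1 |Sf1
#2 |J1
#3 |I1

β1 stroke at Sf1  (source Sf1 imposes f)
β2 stroke at J1  (C1 outputs effort q/C1)
β0 stroke at R1  (0-jn J1 has e-setter on 2)
β3 stroke at I1  (0-jn J1 has e-setter on 2)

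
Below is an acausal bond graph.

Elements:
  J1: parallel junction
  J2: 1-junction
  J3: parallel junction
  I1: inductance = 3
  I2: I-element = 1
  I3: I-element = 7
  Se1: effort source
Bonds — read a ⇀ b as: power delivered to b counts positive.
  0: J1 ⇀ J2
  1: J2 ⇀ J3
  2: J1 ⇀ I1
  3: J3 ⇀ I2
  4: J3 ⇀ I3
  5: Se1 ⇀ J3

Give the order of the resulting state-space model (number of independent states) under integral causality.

3  (I1, I2, I3 all integral)

b5 →J3  (Se1: effort source, stroke at far end)
b1 →J2  (J3: bond 5 brought effort, rest push out)
b3 →I2  (common-e at J3 fixed by 5)
b4 →I3  (J3: bond 5 brought effort, rest push out)
b0 →J1  (closing 1-jn rule on J2)
b2 →I1  (common-e at J1 fixed by 0)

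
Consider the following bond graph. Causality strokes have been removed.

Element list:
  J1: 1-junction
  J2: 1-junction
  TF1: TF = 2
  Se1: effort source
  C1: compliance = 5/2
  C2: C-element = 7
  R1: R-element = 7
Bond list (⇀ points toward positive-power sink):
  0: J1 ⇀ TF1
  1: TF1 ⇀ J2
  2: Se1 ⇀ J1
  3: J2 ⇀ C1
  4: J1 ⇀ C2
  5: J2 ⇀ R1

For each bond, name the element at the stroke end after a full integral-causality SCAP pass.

β0 →TF1
β1 →J2
β2 →J1
β3 →J2
β4 →J1
β5 →R1

bond 2 stroke at J1  (Se1 (Se) sets effort on bond)
bond 3 stroke at J2  (C1 outputs effort q/C1)
bond 4 stroke at J1  (C2 outputs effort q/C2)
bond 0 stroke at TF1  (J1: last free bond brings flow in)
bond 1 stroke at J2  (TF TF1: opposite of bond 0)
bond 5 stroke at R1  (only one flow-in slot at J2)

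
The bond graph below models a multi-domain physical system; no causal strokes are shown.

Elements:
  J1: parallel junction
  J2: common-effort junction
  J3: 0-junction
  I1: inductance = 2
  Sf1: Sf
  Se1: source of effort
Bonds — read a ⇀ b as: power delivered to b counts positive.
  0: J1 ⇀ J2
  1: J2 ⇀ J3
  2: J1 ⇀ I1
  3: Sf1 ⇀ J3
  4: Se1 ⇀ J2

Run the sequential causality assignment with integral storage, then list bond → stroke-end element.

b0 stroke→J1
b1 stroke→J3
b2 stroke→I1
b3 stroke→Sf1
b4 stroke→J2

b3 stroke at Sf1  (Sf1 (Sf) sets flow on bond)
b4 stroke at J2  (Se1 fixes effort; stroke away)
b0 stroke at J1  (J2 effort already set via bond 4)
b1 stroke at J3  (common-e at J2 fixed by 4)
b2 stroke at I1  (J1: bond 0 brought effort, rest push out)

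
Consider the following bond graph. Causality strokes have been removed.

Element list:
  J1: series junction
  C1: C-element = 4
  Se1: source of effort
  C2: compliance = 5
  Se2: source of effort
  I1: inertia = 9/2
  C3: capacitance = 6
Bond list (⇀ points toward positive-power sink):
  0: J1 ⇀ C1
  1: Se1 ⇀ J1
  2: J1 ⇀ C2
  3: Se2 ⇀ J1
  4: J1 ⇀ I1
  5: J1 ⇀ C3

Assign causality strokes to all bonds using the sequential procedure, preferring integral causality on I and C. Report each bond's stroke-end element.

b1 |J1  (Se1 (Se) sets effort on bond)
b3 |J1  (source Se2 imposes e)
b0 |J1  (C1: C, integral causality)
b2 |J1  (C2: C, integral causality)
b4 |I1  (I1 outputs flow p/I1)
b5 |J1  (J1 flow already set via bond 4)

#0 stroke at J1
#1 stroke at J1
#2 stroke at J1
#3 stroke at J1
#4 stroke at I1
#5 stroke at J1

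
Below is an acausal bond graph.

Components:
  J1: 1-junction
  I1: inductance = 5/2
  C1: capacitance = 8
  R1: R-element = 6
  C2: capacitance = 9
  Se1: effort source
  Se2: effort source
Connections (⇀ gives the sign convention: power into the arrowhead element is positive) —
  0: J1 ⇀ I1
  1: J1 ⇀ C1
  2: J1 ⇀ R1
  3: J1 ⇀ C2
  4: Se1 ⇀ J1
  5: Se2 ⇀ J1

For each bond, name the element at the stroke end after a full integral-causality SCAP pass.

#0 |I1
#1 |J1
#2 |J1
#3 |J1
#4 |J1
#5 |J1

bond 4 stroke at J1  (Se1 (Se) sets effort on bond)
bond 5 stroke at J1  (Se2 fixes effort; stroke away)
bond 0 stroke at I1  (I1 integral (f out))
bond 1 stroke at J1  (J1 flow already set via bond 0)
bond 2 stroke at J1  (J1 flow already set via bond 0)
bond 3 stroke at J1  (J1 flow already set via bond 0)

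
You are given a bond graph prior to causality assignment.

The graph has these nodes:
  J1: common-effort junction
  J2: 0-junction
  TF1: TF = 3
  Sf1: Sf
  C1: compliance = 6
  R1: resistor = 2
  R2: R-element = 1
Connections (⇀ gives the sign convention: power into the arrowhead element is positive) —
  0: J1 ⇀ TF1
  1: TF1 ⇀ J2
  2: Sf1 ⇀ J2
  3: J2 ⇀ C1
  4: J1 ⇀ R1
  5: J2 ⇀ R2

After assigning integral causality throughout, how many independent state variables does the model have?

β2 stroke at Sf1  (Sf1: flow source, stroke at near end)
β3 stroke at J2  (C1 outputs effort q/C1)
β1 stroke at TF1  (common-e at J2 fixed by 3)
β5 stroke at R2  (J2: bond 3 brought effort, rest push out)
β0 stroke at J1  (TF1: transformer flips bond 1)
β4 stroke at R1  (J1 effort already set via bond 0)

1  (C1 all integral)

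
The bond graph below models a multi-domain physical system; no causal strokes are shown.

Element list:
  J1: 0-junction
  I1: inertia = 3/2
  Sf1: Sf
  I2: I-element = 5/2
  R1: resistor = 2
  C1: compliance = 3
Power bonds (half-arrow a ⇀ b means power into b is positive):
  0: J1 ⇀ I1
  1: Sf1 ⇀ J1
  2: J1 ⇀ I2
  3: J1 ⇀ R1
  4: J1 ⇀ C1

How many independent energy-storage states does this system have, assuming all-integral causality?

3  (C1, I1, I2 all integral)

bond 1 |Sf1  (Sf1 fixes flow; stroke at Sf1)
bond 0 |I1  (prefer integral on I1)
bond 2 |I2  (prefer integral on I2)
bond 4 |J1  (C1: C, integral causality)
bond 3 |R1  (J1: bond 4 brought effort, rest push out)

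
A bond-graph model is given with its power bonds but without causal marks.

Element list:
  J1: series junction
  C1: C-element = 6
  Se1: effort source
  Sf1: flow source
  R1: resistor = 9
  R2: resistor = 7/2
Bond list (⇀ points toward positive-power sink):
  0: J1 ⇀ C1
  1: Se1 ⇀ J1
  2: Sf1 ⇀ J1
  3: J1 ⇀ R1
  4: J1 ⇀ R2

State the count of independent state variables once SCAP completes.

1  (C1 all integral)

#1 |J1  (Se1: effort source, stroke at far end)
#2 |Sf1  (Sf1 fixes flow; stroke at Sf1)
#0 |J1  (1-jn J1 has f-setter on 2)
#3 |J1  (J1: bond 2 brought flow, rest push out)
#4 |J1  (common-f at J1 fixed by 2)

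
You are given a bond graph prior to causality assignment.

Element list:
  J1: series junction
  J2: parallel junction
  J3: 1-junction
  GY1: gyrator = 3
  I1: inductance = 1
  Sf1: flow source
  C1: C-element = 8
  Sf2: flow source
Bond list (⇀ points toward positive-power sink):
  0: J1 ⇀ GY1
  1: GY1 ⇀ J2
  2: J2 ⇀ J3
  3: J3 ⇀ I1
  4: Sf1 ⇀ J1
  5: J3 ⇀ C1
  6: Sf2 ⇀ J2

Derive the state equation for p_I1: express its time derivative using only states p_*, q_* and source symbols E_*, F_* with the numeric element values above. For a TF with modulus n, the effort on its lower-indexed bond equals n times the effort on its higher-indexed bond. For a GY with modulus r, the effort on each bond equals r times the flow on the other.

β4 stroke at Sf1  (source Sf1 imposes f)
β6 stroke at Sf2  (Sf2 fixes flow; stroke at Sf2)
β0 stroke at J1  (J1 flow already set via bond 4)
β1 stroke at J2  (GY1 both-in/both-out from 0)
β2 stroke at J3  (0-jn J2 has e-setter on 1)
β3 stroke at I1  (prefer integral on I1)
β5 stroke at J3  (J3 flow already set via bond 3)

dp_I1/dt = 3*F_Sf1 - q_C1/8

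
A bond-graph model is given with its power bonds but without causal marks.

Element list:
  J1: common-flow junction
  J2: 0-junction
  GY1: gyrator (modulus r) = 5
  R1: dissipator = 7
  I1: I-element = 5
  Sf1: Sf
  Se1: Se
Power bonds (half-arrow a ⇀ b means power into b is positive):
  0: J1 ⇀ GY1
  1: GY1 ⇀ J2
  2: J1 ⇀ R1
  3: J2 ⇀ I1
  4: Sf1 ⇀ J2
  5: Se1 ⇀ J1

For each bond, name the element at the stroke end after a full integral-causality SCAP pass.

b4 →Sf1  (Sf1 fixes flow; stroke at Sf1)
b5 →J1  (Se1 (Se) sets effort on bond)
b3 →I1  (I1 integral (f out))
b1 →J2  (only one effort-in slot at J2)
b0 →J1  (GY1: gyrator matches bond 1)
b2 →R1  (only one flow-in slot at J1)

#0 stroke at J1
#1 stroke at J2
#2 stroke at R1
#3 stroke at I1
#4 stroke at Sf1
#5 stroke at J1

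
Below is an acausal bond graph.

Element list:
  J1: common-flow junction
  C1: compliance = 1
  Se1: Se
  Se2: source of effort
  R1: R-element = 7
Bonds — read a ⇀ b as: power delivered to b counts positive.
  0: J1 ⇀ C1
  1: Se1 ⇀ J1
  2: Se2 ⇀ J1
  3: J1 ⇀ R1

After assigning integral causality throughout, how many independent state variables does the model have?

β1 |J1  (Se1 fixes effort; stroke away)
β2 |J1  (Se2 fixes effort; stroke away)
β0 |J1  (C1 outputs effort q/C1)
β3 |R1  (J1: last free bond brings flow in)

1  (C1 all integral)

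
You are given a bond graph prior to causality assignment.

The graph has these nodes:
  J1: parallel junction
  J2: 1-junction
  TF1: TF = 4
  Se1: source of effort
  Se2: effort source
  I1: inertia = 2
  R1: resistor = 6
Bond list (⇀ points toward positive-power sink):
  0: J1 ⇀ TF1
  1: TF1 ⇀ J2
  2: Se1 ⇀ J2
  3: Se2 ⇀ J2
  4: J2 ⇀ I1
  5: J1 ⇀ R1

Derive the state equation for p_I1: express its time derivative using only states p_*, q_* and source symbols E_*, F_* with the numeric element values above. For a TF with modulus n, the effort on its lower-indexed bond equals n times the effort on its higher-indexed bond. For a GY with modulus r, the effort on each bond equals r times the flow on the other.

β2 |J2  (Se1 fixes effort; stroke away)
β3 |J2  (Se2: effort source, stroke at far end)
β4 |I1  (I1: I, integral causality)
β1 |J2  (common-f at J2 fixed by 4)
β0 |TF1  (through TF1, causality passes straight; one stroke at TF1)
β5 |J1  (only one effort-in slot at J1)

dp_I1/dt = E_Se1 + E_Se2 - 3*p_I1/16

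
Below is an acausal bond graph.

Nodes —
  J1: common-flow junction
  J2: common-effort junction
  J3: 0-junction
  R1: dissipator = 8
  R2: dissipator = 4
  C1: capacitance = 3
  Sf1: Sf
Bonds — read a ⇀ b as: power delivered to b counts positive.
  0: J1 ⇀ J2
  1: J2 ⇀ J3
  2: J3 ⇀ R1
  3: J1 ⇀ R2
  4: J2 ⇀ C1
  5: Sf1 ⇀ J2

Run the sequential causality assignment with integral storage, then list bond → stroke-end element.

#0 |J1
#1 |J3
#2 |R1
#3 |R2
#4 |J2
#5 |Sf1

β5 stroke→Sf1  (Sf1: flow source, stroke at near end)
β4 stroke→J2  (C1 outputs effort q/C1)
β0 stroke→J1  (common-e at J2 fixed by 4)
β1 stroke→J3  (0-jn J2 has e-setter on 4)
β2 stroke→R1  (J3 effort already set via bond 1)
β3 stroke→R2  (closing 1-jn rule on J1)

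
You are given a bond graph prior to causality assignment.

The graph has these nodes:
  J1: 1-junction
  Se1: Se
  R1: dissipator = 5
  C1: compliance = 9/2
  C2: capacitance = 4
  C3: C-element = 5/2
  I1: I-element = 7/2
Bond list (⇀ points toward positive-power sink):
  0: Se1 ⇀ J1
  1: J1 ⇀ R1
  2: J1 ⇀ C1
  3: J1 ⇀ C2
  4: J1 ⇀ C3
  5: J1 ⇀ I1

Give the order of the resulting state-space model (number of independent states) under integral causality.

bond 0 stroke at J1  (source Se1 imposes e)
bond 2 stroke at J1  (prefer integral on C1)
bond 3 stroke at J1  (prefer integral on C2)
bond 4 stroke at J1  (prefer integral on C3)
bond 5 stroke at I1  (prefer integral on I1)
bond 1 stroke at J1  (J1 flow already set via bond 5)

4  (C1, C2, C3, I1 all integral)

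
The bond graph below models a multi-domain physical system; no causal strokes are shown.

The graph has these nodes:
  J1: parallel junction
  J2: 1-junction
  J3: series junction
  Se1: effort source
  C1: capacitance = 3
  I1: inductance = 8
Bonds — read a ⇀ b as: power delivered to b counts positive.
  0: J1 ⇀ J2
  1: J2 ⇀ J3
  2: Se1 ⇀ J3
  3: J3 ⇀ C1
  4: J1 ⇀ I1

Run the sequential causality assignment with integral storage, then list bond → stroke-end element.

bond 2 |J3  (Se1: effort source, stroke at far end)
bond 3 |J3  (C1 integral (e out))
bond 1 |J2  (J3 needs exactly one f-in)
bond 0 |J1  (closing 1-jn rule on J2)
bond 4 |I1  (common-e at J1 fixed by 0)

#0 stroke→J1
#1 stroke→J2
#2 stroke→J3
#3 stroke→J3
#4 stroke→I1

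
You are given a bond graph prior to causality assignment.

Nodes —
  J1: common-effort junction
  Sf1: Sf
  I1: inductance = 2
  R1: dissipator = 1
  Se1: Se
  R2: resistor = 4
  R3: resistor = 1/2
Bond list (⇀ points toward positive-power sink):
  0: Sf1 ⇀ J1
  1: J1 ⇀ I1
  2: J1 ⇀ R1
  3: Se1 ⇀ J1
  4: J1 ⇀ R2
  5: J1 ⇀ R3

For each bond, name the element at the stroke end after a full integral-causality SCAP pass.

bond 0 →Sf1  (Sf1: flow source, stroke at near end)
bond 3 →J1  (Se1: effort source, stroke at far end)
bond 1 →I1  (0-jn J1 has e-setter on 3)
bond 2 →R1  (common-e at J1 fixed by 3)
bond 4 →R2  (J1: bond 3 brought effort, rest push out)
bond 5 →R3  (0-jn J1 has e-setter on 3)

bond 0 |Sf1
bond 1 |I1
bond 2 |R1
bond 3 |J1
bond 4 |R2
bond 5 |R3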